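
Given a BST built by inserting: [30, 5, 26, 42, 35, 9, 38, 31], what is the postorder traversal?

Tree insertion order: [30, 5, 26, 42, 35, 9, 38, 31]
Tree (level-order array): [30, 5, 42, None, 26, 35, None, 9, None, 31, 38]
Postorder traversal: [9, 26, 5, 31, 38, 35, 42, 30]


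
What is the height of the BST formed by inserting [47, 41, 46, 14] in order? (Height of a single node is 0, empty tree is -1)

Insertion order: [47, 41, 46, 14]
Tree (level-order array): [47, 41, None, 14, 46]
Compute height bottom-up (empty subtree = -1):
  height(14) = 1 + max(-1, -1) = 0
  height(46) = 1 + max(-1, -1) = 0
  height(41) = 1 + max(0, 0) = 1
  height(47) = 1 + max(1, -1) = 2
Height = 2


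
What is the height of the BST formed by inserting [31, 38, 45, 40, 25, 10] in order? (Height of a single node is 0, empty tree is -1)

Insertion order: [31, 38, 45, 40, 25, 10]
Tree (level-order array): [31, 25, 38, 10, None, None, 45, None, None, 40]
Compute height bottom-up (empty subtree = -1):
  height(10) = 1 + max(-1, -1) = 0
  height(25) = 1 + max(0, -1) = 1
  height(40) = 1 + max(-1, -1) = 0
  height(45) = 1 + max(0, -1) = 1
  height(38) = 1 + max(-1, 1) = 2
  height(31) = 1 + max(1, 2) = 3
Height = 3


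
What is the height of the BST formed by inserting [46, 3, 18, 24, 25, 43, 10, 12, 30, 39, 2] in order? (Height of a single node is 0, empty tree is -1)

Insertion order: [46, 3, 18, 24, 25, 43, 10, 12, 30, 39, 2]
Tree (level-order array): [46, 3, None, 2, 18, None, None, 10, 24, None, 12, None, 25, None, None, None, 43, 30, None, None, 39]
Compute height bottom-up (empty subtree = -1):
  height(2) = 1 + max(-1, -1) = 0
  height(12) = 1 + max(-1, -1) = 0
  height(10) = 1 + max(-1, 0) = 1
  height(39) = 1 + max(-1, -1) = 0
  height(30) = 1 + max(-1, 0) = 1
  height(43) = 1 + max(1, -1) = 2
  height(25) = 1 + max(-1, 2) = 3
  height(24) = 1 + max(-1, 3) = 4
  height(18) = 1 + max(1, 4) = 5
  height(3) = 1 + max(0, 5) = 6
  height(46) = 1 + max(6, -1) = 7
Height = 7


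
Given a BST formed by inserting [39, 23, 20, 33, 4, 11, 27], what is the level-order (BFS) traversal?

Tree insertion order: [39, 23, 20, 33, 4, 11, 27]
Tree (level-order array): [39, 23, None, 20, 33, 4, None, 27, None, None, 11]
BFS from the root, enqueuing left then right child of each popped node:
  queue [39] -> pop 39, enqueue [23], visited so far: [39]
  queue [23] -> pop 23, enqueue [20, 33], visited so far: [39, 23]
  queue [20, 33] -> pop 20, enqueue [4], visited so far: [39, 23, 20]
  queue [33, 4] -> pop 33, enqueue [27], visited so far: [39, 23, 20, 33]
  queue [4, 27] -> pop 4, enqueue [11], visited so far: [39, 23, 20, 33, 4]
  queue [27, 11] -> pop 27, enqueue [none], visited so far: [39, 23, 20, 33, 4, 27]
  queue [11] -> pop 11, enqueue [none], visited so far: [39, 23, 20, 33, 4, 27, 11]
Result: [39, 23, 20, 33, 4, 27, 11]


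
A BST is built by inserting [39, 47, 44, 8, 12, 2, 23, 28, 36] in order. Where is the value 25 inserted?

Starting tree (level order): [39, 8, 47, 2, 12, 44, None, None, None, None, 23, None, None, None, 28, None, 36]
Insertion path: 39 -> 8 -> 12 -> 23 -> 28
Result: insert 25 as left child of 28
Final tree (level order): [39, 8, 47, 2, 12, 44, None, None, None, None, 23, None, None, None, 28, 25, 36]


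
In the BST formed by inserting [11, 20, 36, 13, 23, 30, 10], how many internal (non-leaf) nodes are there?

Tree built from: [11, 20, 36, 13, 23, 30, 10]
Tree (level-order array): [11, 10, 20, None, None, 13, 36, None, None, 23, None, None, 30]
Rule: An internal node has at least one child.
Per-node child counts:
  node 11: 2 child(ren)
  node 10: 0 child(ren)
  node 20: 2 child(ren)
  node 13: 0 child(ren)
  node 36: 1 child(ren)
  node 23: 1 child(ren)
  node 30: 0 child(ren)
Matching nodes: [11, 20, 36, 23]
Count of internal (non-leaf) nodes: 4


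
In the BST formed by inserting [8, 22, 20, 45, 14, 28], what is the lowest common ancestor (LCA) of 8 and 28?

Tree insertion order: [8, 22, 20, 45, 14, 28]
Tree (level-order array): [8, None, 22, 20, 45, 14, None, 28]
In a BST, the LCA of p=8, q=28 is the first node v on the
root-to-leaf path with p <= v <= q (go left if both < v, right if both > v).
Walk from root:
  at 8: 8 <= 8 <= 28, this is the LCA
LCA = 8


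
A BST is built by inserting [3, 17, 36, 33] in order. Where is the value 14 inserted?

Starting tree (level order): [3, None, 17, None, 36, 33]
Insertion path: 3 -> 17
Result: insert 14 as left child of 17
Final tree (level order): [3, None, 17, 14, 36, None, None, 33]


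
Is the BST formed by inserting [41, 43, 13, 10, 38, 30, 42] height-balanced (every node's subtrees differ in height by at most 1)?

Tree (level-order array): [41, 13, 43, 10, 38, 42, None, None, None, 30]
Definition: a tree is height-balanced if, at every node, |h(left) - h(right)| <= 1 (empty subtree has height -1).
Bottom-up per-node check:
  node 10: h_left=-1, h_right=-1, diff=0 [OK], height=0
  node 30: h_left=-1, h_right=-1, diff=0 [OK], height=0
  node 38: h_left=0, h_right=-1, diff=1 [OK], height=1
  node 13: h_left=0, h_right=1, diff=1 [OK], height=2
  node 42: h_left=-1, h_right=-1, diff=0 [OK], height=0
  node 43: h_left=0, h_right=-1, diff=1 [OK], height=1
  node 41: h_left=2, h_right=1, diff=1 [OK], height=3
All nodes satisfy the balance condition.
Result: Balanced


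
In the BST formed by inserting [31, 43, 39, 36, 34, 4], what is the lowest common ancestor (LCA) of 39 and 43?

Tree insertion order: [31, 43, 39, 36, 34, 4]
Tree (level-order array): [31, 4, 43, None, None, 39, None, 36, None, 34]
In a BST, the LCA of p=39, q=43 is the first node v on the
root-to-leaf path with p <= v <= q (go left if both < v, right if both > v).
Walk from root:
  at 31: both 39 and 43 > 31, go right
  at 43: 39 <= 43 <= 43, this is the LCA
LCA = 43


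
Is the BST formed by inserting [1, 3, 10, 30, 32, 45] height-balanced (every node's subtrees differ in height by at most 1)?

Tree (level-order array): [1, None, 3, None, 10, None, 30, None, 32, None, 45]
Definition: a tree is height-balanced if, at every node, |h(left) - h(right)| <= 1 (empty subtree has height -1).
Bottom-up per-node check:
  node 45: h_left=-1, h_right=-1, diff=0 [OK], height=0
  node 32: h_left=-1, h_right=0, diff=1 [OK], height=1
  node 30: h_left=-1, h_right=1, diff=2 [FAIL (|-1-1|=2 > 1)], height=2
  node 10: h_left=-1, h_right=2, diff=3 [FAIL (|-1-2|=3 > 1)], height=3
  node 3: h_left=-1, h_right=3, diff=4 [FAIL (|-1-3|=4 > 1)], height=4
  node 1: h_left=-1, h_right=4, diff=5 [FAIL (|-1-4|=5 > 1)], height=5
Node 30 violates the condition: |-1 - 1| = 2 > 1.
Result: Not balanced


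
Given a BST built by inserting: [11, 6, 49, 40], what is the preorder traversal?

Tree insertion order: [11, 6, 49, 40]
Tree (level-order array): [11, 6, 49, None, None, 40]
Preorder traversal: [11, 6, 49, 40]


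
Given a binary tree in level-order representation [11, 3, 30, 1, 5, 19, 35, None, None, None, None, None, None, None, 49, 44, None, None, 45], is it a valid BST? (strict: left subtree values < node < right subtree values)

Level-order array: [11, 3, 30, 1, 5, 19, 35, None, None, None, None, None, None, None, 49, 44, None, None, 45]
Validate using subtree bounds (lo, hi): at each node, require lo < value < hi,
then recurse left with hi=value and right with lo=value.
Preorder trace (stopping at first violation):
  at node 11 with bounds (-inf, +inf): OK
  at node 3 with bounds (-inf, 11): OK
  at node 1 with bounds (-inf, 3): OK
  at node 5 with bounds (3, 11): OK
  at node 30 with bounds (11, +inf): OK
  at node 19 with bounds (11, 30): OK
  at node 35 with bounds (30, +inf): OK
  at node 49 with bounds (35, +inf): OK
  at node 44 with bounds (35, 49): OK
  at node 45 with bounds (44, 49): OK
No violation found at any node.
Result: Valid BST


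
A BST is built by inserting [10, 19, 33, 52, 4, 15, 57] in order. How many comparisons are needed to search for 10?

Search path for 10: 10
Found: True
Comparisons: 1


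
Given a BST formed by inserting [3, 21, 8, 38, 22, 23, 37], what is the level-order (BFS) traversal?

Tree insertion order: [3, 21, 8, 38, 22, 23, 37]
Tree (level-order array): [3, None, 21, 8, 38, None, None, 22, None, None, 23, None, 37]
BFS from the root, enqueuing left then right child of each popped node:
  queue [3] -> pop 3, enqueue [21], visited so far: [3]
  queue [21] -> pop 21, enqueue [8, 38], visited so far: [3, 21]
  queue [8, 38] -> pop 8, enqueue [none], visited so far: [3, 21, 8]
  queue [38] -> pop 38, enqueue [22], visited so far: [3, 21, 8, 38]
  queue [22] -> pop 22, enqueue [23], visited so far: [3, 21, 8, 38, 22]
  queue [23] -> pop 23, enqueue [37], visited so far: [3, 21, 8, 38, 22, 23]
  queue [37] -> pop 37, enqueue [none], visited so far: [3, 21, 8, 38, 22, 23, 37]
Result: [3, 21, 8, 38, 22, 23, 37]


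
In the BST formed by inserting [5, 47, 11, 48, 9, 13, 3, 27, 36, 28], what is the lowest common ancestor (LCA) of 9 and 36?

Tree insertion order: [5, 47, 11, 48, 9, 13, 3, 27, 36, 28]
Tree (level-order array): [5, 3, 47, None, None, 11, 48, 9, 13, None, None, None, None, None, 27, None, 36, 28]
In a BST, the LCA of p=9, q=36 is the first node v on the
root-to-leaf path with p <= v <= q (go left if both < v, right if both > v).
Walk from root:
  at 5: both 9 and 36 > 5, go right
  at 47: both 9 and 36 < 47, go left
  at 11: 9 <= 11 <= 36, this is the LCA
LCA = 11


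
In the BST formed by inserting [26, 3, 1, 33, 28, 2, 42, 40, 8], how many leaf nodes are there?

Tree built from: [26, 3, 1, 33, 28, 2, 42, 40, 8]
Tree (level-order array): [26, 3, 33, 1, 8, 28, 42, None, 2, None, None, None, None, 40]
Rule: A leaf has 0 children.
Per-node child counts:
  node 26: 2 child(ren)
  node 3: 2 child(ren)
  node 1: 1 child(ren)
  node 2: 0 child(ren)
  node 8: 0 child(ren)
  node 33: 2 child(ren)
  node 28: 0 child(ren)
  node 42: 1 child(ren)
  node 40: 0 child(ren)
Matching nodes: [2, 8, 28, 40]
Count of leaf nodes: 4


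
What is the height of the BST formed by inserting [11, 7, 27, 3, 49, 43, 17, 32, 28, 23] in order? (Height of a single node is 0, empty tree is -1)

Insertion order: [11, 7, 27, 3, 49, 43, 17, 32, 28, 23]
Tree (level-order array): [11, 7, 27, 3, None, 17, 49, None, None, None, 23, 43, None, None, None, 32, None, 28]
Compute height bottom-up (empty subtree = -1):
  height(3) = 1 + max(-1, -1) = 0
  height(7) = 1 + max(0, -1) = 1
  height(23) = 1 + max(-1, -1) = 0
  height(17) = 1 + max(-1, 0) = 1
  height(28) = 1 + max(-1, -1) = 0
  height(32) = 1 + max(0, -1) = 1
  height(43) = 1 + max(1, -1) = 2
  height(49) = 1 + max(2, -1) = 3
  height(27) = 1 + max(1, 3) = 4
  height(11) = 1 + max(1, 4) = 5
Height = 5


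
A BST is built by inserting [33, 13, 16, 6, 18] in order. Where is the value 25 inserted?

Starting tree (level order): [33, 13, None, 6, 16, None, None, None, 18]
Insertion path: 33 -> 13 -> 16 -> 18
Result: insert 25 as right child of 18
Final tree (level order): [33, 13, None, 6, 16, None, None, None, 18, None, 25]


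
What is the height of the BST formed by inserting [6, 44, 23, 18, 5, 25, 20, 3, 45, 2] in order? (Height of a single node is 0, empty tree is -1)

Insertion order: [6, 44, 23, 18, 5, 25, 20, 3, 45, 2]
Tree (level-order array): [6, 5, 44, 3, None, 23, 45, 2, None, 18, 25, None, None, None, None, None, 20]
Compute height bottom-up (empty subtree = -1):
  height(2) = 1 + max(-1, -1) = 0
  height(3) = 1 + max(0, -1) = 1
  height(5) = 1 + max(1, -1) = 2
  height(20) = 1 + max(-1, -1) = 0
  height(18) = 1 + max(-1, 0) = 1
  height(25) = 1 + max(-1, -1) = 0
  height(23) = 1 + max(1, 0) = 2
  height(45) = 1 + max(-1, -1) = 0
  height(44) = 1 + max(2, 0) = 3
  height(6) = 1 + max(2, 3) = 4
Height = 4


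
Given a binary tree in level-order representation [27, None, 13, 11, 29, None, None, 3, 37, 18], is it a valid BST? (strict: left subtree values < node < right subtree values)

Level-order array: [27, None, 13, 11, 29, None, None, 3, 37, 18]
Validate using subtree bounds (lo, hi): at each node, require lo < value < hi,
then recurse left with hi=value and right with lo=value.
Preorder trace (stopping at first violation):
  at node 27 with bounds (-inf, +inf): OK
  at node 13 with bounds (27, +inf): VIOLATION
Node 13 violates its bound: not (27 < 13 < +inf).
Result: Not a valid BST


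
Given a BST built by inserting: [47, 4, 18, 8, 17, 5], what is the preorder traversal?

Tree insertion order: [47, 4, 18, 8, 17, 5]
Tree (level-order array): [47, 4, None, None, 18, 8, None, 5, 17]
Preorder traversal: [47, 4, 18, 8, 5, 17]


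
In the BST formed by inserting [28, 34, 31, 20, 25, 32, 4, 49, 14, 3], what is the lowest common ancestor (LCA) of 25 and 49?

Tree insertion order: [28, 34, 31, 20, 25, 32, 4, 49, 14, 3]
Tree (level-order array): [28, 20, 34, 4, 25, 31, 49, 3, 14, None, None, None, 32]
In a BST, the LCA of p=25, q=49 is the first node v on the
root-to-leaf path with p <= v <= q (go left if both < v, right if both > v).
Walk from root:
  at 28: 25 <= 28 <= 49, this is the LCA
LCA = 28


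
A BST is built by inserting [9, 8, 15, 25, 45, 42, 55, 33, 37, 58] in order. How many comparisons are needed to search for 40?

Search path for 40: 9 -> 15 -> 25 -> 45 -> 42 -> 33 -> 37
Found: False
Comparisons: 7


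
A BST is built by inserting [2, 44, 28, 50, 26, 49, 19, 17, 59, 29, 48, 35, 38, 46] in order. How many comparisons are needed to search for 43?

Search path for 43: 2 -> 44 -> 28 -> 29 -> 35 -> 38
Found: False
Comparisons: 6


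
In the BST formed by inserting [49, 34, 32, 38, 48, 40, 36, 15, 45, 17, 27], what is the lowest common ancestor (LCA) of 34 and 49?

Tree insertion order: [49, 34, 32, 38, 48, 40, 36, 15, 45, 17, 27]
Tree (level-order array): [49, 34, None, 32, 38, 15, None, 36, 48, None, 17, None, None, 40, None, None, 27, None, 45]
In a BST, the LCA of p=34, q=49 is the first node v on the
root-to-leaf path with p <= v <= q (go left if both < v, right if both > v).
Walk from root:
  at 49: 34 <= 49 <= 49, this is the LCA
LCA = 49


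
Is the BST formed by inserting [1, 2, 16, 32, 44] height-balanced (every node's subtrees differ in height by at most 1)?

Tree (level-order array): [1, None, 2, None, 16, None, 32, None, 44]
Definition: a tree is height-balanced if, at every node, |h(left) - h(right)| <= 1 (empty subtree has height -1).
Bottom-up per-node check:
  node 44: h_left=-1, h_right=-1, diff=0 [OK], height=0
  node 32: h_left=-1, h_right=0, diff=1 [OK], height=1
  node 16: h_left=-1, h_right=1, diff=2 [FAIL (|-1-1|=2 > 1)], height=2
  node 2: h_left=-1, h_right=2, diff=3 [FAIL (|-1-2|=3 > 1)], height=3
  node 1: h_left=-1, h_right=3, diff=4 [FAIL (|-1-3|=4 > 1)], height=4
Node 16 violates the condition: |-1 - 1| = 2 > 1.
Result: Not balanced


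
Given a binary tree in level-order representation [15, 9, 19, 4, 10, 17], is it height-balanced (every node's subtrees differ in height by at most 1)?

Tree (level-order array): [15, 9, 19, 4, 10, 17]
Definition: a tree is height-balanced if, at every node, |h(left) - h(right)| <= 1 (empty subtree has height -1).
Bottom-up per-node check:
  node 4: h_left=-1, h_right=-1, diff=0 [OK], height=0
  node 10: h_left=-1, h_right=-1, diff=0 [OK], height=0
  node 9: h_left=0, h_right=0, diff=0 [OK], height=1
  node 17: h_left=-1, h_right=-1, diff=0 [OK], height=0
  node 19: h_left=0, h_right=-1, diff=1 [OK], height=1
  node 15: h_left=1, h_right=1, diff=0 [OK], height=2
All nodes satisfy the balance condition.
Result: Balanced


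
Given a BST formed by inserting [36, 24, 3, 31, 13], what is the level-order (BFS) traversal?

Tree insertion order: [36, 24, 3, 31, 13]
Tree (level-order array): [36, 24, None, 3, 31, None, 13]
BFS from the root, enqueuing left then right child of each popped node:
  queue [36] -> pop 36, enqueue [24], visited so far: [36]
  queue [24] -> pop 24, enqueue [3, 31], visited so far: [36, 24]
  queue [3, 31] -> pop 3, enqueue [13], visited so far: [36, 24, 3]
  queue [31, 13] -> pop 31, enqueue [none], visited so far: [36, 24, 3, 31]
  queue [13] -> pop 13, enqueue [none], visited so far: [36, 24, 3, 31, 13]
Result: [36, 24, 3, 31, 13]


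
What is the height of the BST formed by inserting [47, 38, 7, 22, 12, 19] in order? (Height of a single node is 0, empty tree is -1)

Insertion order: [47, 38, 7, 22, 12, 19]
Tree (level-order array): [47, 38, None, 7, None, None, 22, 12, None, None, 19]
Compute height bottom-up (empty subtree = -1):
  height(19) = 1 + max(-1, -1) = 0
  height(12) = 1 + max(-1, 0) = 1
  height(22) = 1 + max(1, -1) = 2
  height(7) = 1 + max(-1, 2) = 3
  height(38) = 1 + max(3, -1) = 4
  height(47) = 1 + max(4, -1) = 5
Height = 5


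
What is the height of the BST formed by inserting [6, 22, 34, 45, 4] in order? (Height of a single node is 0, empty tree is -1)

Insertion order: [6, 22, 34, 45, 4]
Tree (level-order array): [6, 4, 22, None, None, None, 34, None, 45]
Compute height bottom-up (empty subtree = -1):
  height(4) = 1 + max(-1, -1) = 0
  height(45) = 1 + max(-1, -1) = 0
  height(34) = 1 + max(-1, 0) = 1
  height(22) = 1 + max(-1, 1) = 2
  height(6) = 1 + max(0, 2) = 3
Height = 3


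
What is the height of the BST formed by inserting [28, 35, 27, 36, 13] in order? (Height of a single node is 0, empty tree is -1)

Insertion order: [28, 35, 27, 36, 13]
Tree (level-order array): [28, 27, 35, 13, None, None, 36]
Compute height bottom-up (empty subtree = -1):
  height(13) = 1 + max(-1, -1) = 0
  height(27) = 1 + max(0, -1) = 1
  height(36) = 1 + max(-1, -1) = 0
  height(35) = 1 + max(-1, 0) = 1
  height(28) = 1 + max(1, 1) = 2
Height = 2


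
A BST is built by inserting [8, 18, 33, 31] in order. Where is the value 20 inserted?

Starting tree (level order): [8, None, 18, None, 33, 31]
Insertion path: 8 -> 18 -> 33 -> 31
Result: insert 20 as left child of 31
Final tree (level order): [8, None, 18, None, 33, 31, None, 20]


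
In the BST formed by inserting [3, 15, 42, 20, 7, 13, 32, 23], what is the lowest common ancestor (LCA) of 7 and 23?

Tree insertion order: [3, 15, 42, 20, 7, 13, 32, 23]
Tree (level-order array): [3, None, 15, 7, 42, None, 13, 20, None, None, None, None, 32, 23]
In a BST, the LCA of p=7, q=23 is the first node v on the
root-to-leaf path with p <= v <= q (go left if both < v, right if both > v).
Walk from root:
  at 3: both 7 and 23 > 3, go right
  at 15: 7 <= 15 <= 23, this is the LCA
LCA = 15


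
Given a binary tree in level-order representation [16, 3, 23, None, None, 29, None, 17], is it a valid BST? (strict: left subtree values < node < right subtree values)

Level-order array: [16, 3, 23, None, None, 29, None, 17]
Validate using subtree bounds (lo, hi): at each node, require lo < value < hi,
then recurse left with hi=value and right with lo=value.
Preorder trace (stopping at first violation):
  at node 16 with bounds (-inf, +inf): OK
  at node 3 with bounds (-inf, 16): OK
  at node 23 with bounds (16, +inf): OK
  at node 29 with bounds (16, 23): VIOLATION
Node 29 violates its bound: not (16 < 29 < 23).
Result: Not a valid BST


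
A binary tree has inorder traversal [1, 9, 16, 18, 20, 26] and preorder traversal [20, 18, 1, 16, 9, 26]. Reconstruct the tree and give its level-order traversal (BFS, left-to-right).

Inorder:  [1, 9, 16, 18, 20, 26]
Preorder: [20, 18, 1, 16, 9, 26]
Algorithm: preorder visits root first, so consume preorder in order;
for each root, split the current inorder slice at that value into
left-subtree inorder and right-subtree inorder, then recurse.
Recursive splits:
  root=20; inorder splits into left=[1, 9, 16, 18], right=[26]
  root=18; inorder splits into left=[1, 9, 16], right=[]
  root=1; inorder splits into left=[], right=[9, 16]
  root=16; inorder splits into left=[9], right=[]
  root=9; inorder splits into left=[], right=[]
  root=26; inorder splits into left=[], right=[]
Reconstructed level-order: [20, 18, 26, 1, 16, 9]


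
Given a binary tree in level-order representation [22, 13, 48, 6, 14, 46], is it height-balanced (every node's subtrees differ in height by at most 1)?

Tree (level-order array): [22, 13, 48, 6, 14, 46]
Definition: a tree is height-balanced if, at every node, |h(left) - h(right)| <= 1 (empty subtree has height -1).
Bottom-up per-node check:
  node 6: h_left=-1, h_right=-1, diff=0 [OK], height=0
  node 14: h_left=-1, h_right=-1, diff=0 [OK], height=0
  node 13: h_left=0, h_right=0, diff=0 [OK], height=1
  node 46: h_left=-1, h_right=-1, diff=0 [OK], height=0
  node 48: h_left=0, h_right=-1, diff=1 [OK], height=1
  node 22: h_left=1, h_right=1, diff=0 [OK], height=2
All nodes satisfy the balance condition.
Result: Balanced


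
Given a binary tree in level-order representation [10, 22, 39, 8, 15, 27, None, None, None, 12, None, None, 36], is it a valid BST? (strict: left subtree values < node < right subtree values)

Level-order array: [10, 22, 39, 8, 15, 27, None, None, None, 12, None, None, 36]
Validate using subtree bounds (lo, hi): at each node, require lo < value < hi,
then recurse left with hi=value and right with lo=value.
Preorder trace (stopping at first violation):
  at node 10 with bounds (-inf, +inf): OK
  at node 22 with bounds (-inf, 10): VIOLATION
Node 22 violates its bound: not (-inf < 22 < 10).
Result: Not a valid BST


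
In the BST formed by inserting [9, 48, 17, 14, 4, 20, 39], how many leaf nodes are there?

Tree built from: [9, 48, 17, 14, 4, 20, 39]
Tree (level-order array): [9, 4, 48, None, None, 17, None, 14, 20, None, None, None, 39]
Rule: A leaf has 0 children.
Per-node child counts:
  node 9: 2 child(ren)
  node 4: 0 child(ren)
  node 48: 1 child(ren)
  node 17: 2 child(ren)
  node 14: 0 child(ren)
  node 20: 1 child(ren)
  node 39: 0 child(ren)
Matching nodes: [4, 14, 39]
Count of leaf nodes: 3


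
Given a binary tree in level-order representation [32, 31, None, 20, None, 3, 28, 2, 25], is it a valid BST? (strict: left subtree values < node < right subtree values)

Level-order array: [32, 31, None, 20, None, 3, 28, 2, 25]
Validate using subtree bounds (lo, hi): at each node, require lo < value < hi,
then recurse left with hi=value and right with lo=value.
Preorder trace (stopping at first violation):
  at node 32 with bounds (-inf, +inf): OK
  at node 31 with bounds (-inf, 32): OK
  at node 20 with bounds (-inf, 31): OK
  at node 3 with bounds (-inf, 20): OK
  at node 2 with bounds (-inf, 3): OK
  at node 25 with bounds (3, 20): VIOLATION
Node 25 violates its bound: not (3 < 25 < 20).
Result: Not a valid BST


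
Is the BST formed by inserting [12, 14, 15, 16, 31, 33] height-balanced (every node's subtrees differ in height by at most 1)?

Tree (level-order array): [12, None, 14, None, 15, None, 16, None, 31, None, 33]
Definition: a tree is height-balanced if, at every node, |h(left) - h(right)| <= 1 (empty subtree has height -1).
Bottom-up per-node check:
  node 33: h_left=-1, h_right=-1, diff=0 [OK], height=0
  node 31: h_left=-1, h_right=0, diff=1 [OK], height=1
  node 16: h_left=-1, h_right=1, diff=2 [FAIL (|-1-1|=2 > 1)], height=2
  node 15: h_left=-1, h_right=2, diff=3 [FAIL (|-1-2|=3 > 1)], height=3
  node 14: h_left=-1, h_right=3, diff=4 [FAIL (|-1-3|=4 > 1)], height=4
  node 12: h_left=-1, h_right=4, diff=5 [FAIL (|-1-4|=5 > 1)], height=5
Node 16 violates the condition: |-1 - 1| = 2 > 1.
Result: Not balanced


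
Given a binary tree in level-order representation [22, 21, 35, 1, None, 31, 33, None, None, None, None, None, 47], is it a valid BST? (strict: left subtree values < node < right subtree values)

Level-order array: [22, 21, 35, 1, None, 31, 33, None, None, None, None, None, 47]
Validate using subtree bounds (lo, hi): at each node, require lo < value < hi,
then recurse left with hi=value and right with lo=value.
Preorder trace (stopping at first violation):
  at node 22 with bounds (-inf, +inf): OK
  at node 21 with bounds (-inf, 22): OK
  at node 1 with bounds (-inf, 21): OK
  at node 35 with bounds (22, +inf): OK
  at node 31 with bounds (22, 35): OK
  at node 33 with bounds (35, +inf): VIOLATION
Node 33 violates its bound: not (35 < 33 < +inf).
Result: Not a valid BST


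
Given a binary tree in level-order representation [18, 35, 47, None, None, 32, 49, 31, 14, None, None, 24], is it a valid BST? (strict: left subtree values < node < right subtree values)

Level-order array: [18, 35, 47, None, None, 32, 49, 31, 14, None, None, 24]
Validate using subtree bounds (lo, hi): at each node, require lo < value < hi,
then recurse left with hi=value and right with lo=value.
Preorder trace (stopping at first violation):
  at node 18 with bounds (-inf, +inf): OK
  at node 35 with bounds (-inf, 18): VIOLATION
Node 35 violates its bound: not (-inf < 35 < 18).
Result: Not a valid BST


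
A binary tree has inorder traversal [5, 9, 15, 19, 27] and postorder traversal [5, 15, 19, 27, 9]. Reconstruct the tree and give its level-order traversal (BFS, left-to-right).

Inorder:   [5, 9, 15, 19, 27]
Postorder: [5, 15, 19, 27, 9]
Algorithm: postorder visits root last, so walk postorder right-to-left;
each value is the root of the current inorder slice — split it at that
value, recurse on the right subtree first, then the left.
Recursive splits:
  root=9; inorder splits into left=[5], right=[15, 19, 27]
  root=27; inorder splits into left=[15, 19], right=[]
  root=19; inorder splits into left=[15], right=[]
  root=15; inorder splits into left=[], right=[]
  root=5; inorder splits into left=[], right=[]
Reconstructed level-order: [9, 5, 27, 19, 15]


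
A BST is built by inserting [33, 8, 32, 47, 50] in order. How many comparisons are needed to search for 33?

Search path for 33: 33
Found: True
Comparisons: 1


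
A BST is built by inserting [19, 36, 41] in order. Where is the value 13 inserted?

Starting tree (level order): [19, None, 36, None, 41]
Insertion path: 19
Result: insert 13 as left child of 19
Final tree (level order): [19, 13, 36, None, None, None, 41]


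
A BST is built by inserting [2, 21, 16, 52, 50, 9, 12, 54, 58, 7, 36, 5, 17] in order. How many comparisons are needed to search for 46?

Search path for 46: 2 -> 21 -> 52 -> 50 -> 36
Found: False
Comparisons: 5


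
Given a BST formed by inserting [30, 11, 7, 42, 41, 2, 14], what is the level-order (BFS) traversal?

Tree insertion order: [30, 11, 7, 42, 41, 2, 14]
Tree (level-order array): [30, 11, 42, 7, 14, 41, None, 2]
BFS from the root, enqueuing left then right child of each popped node:
  queue [30] -> pop 30, enqueue [11, 42], visited so far: [30]
  queue [11, 42] -> pop 11, enqueue [7, 14], visited so far: [30, 11]
  queue [42, 7, 14] -> pop 42, enqueue [41], visited so far: [30, 11, 42]
  queue [7, 14, 41] -> pop 7, enqueue [2], visited so far: [30, 11, 42, 7]
  queue [14, 41, 2] -> pop 14, enqueue [none], visited so far: [30, 11, 42, 7, 14]
  queue [41, 2] -> pop 41, enqueue [none], visited so far: [30, 11, 42, 7, 14, 41]
  queue [2] -> pop 2, enqueue [none], visited so far: [30, 11, 42, 7, 14, 41, 2]
Result: [30, 11, 42, 7, 14, 41, 2]


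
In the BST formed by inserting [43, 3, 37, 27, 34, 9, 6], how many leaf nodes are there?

Tree built from: [43, 3, 37, 27, 34, 9, 6]
Tree (level-order array): [43, 3, None, None, 37, 27, None, 9, 34, 6]
Rule: A leaf has 0 children.
Per-node child counts:
  node 43: 1 child(ren)
  node 3: 1 child(ren)
  node 37: 1 child(ren)
  node 27: 2 child(ren)
  node 9: 1 child(ren)
  node 6: 0 child(ren)
  node 34: 0 child(ren)
Matching nodes: [6, 34]
Count of leaf nodes: 2


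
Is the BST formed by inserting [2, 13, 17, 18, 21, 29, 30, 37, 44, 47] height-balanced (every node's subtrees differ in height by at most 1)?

Tree (level-order array): [2, None, 13, None, 17, None, 18, None, 21, None, 29, None, 30, None, 37, None, 44, None, 47]
Definition: a tree is height-balanced if, at every node, |h(left) - h(right)| <= 1 (empty subtree has height -1).
Bottom-up per-node check:
  node 47: h_left=-1, h_right=-1, diff=0 [OK], height=0
  node 44: h_left=-1, h_right=0, diff=1 [OK], height=1
  node 37: h_left=-1, h_right=1, diff=2 [FAIL (|-1-1|=2 > 1)], height=2
  node 30: h_left=-1, h_right=2, diff=3 [FAIL (|-1-2|=3 > 1)], height=3
  node 29: h_left=-1, h_right=3, diff=4 [FAIL (|-1-3|=4 > 1)], height=4
  node 21: h_left=-1, h_right=4, diff=5 [FAIL (|-1-4|=5 > 1)], height=5
  node 18: h_left=-1, h_right=5, diff=6 [FAIL (|-1-5|=6 > 1)], height=6
  node 17: h_left=-1, h_right=6, diff=7 [FAIL (|-1-6|=7 > 1)], height=7
  node 13: h_left=-1, h_right=7, diff=8 [FAIL (|-1-7|=8 > 1)], height=8
  node 2: h_left=-1, h_right=8, diff=9 [FAIL (|-1-8|=9 > 1)], height=9
Node 37 violates the condition: |-1 - 1| = 2 > 1.
Result: Not balanced


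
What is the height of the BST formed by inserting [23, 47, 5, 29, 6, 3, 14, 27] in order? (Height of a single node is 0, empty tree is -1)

Insertion order: [23, 47, 5, 29, 6, 3, 14, 27]
Tree (level-order array): [23, 5, 47, 3, 6, 29, None, None, None, None, 14, 27]
Compute height bottom-up (empty subtree = -1):
  height(3) = 1 + max(-1, -1) = 0
  height(14) = 1 + max(-1, -1) = 0
  height(6) = 1 + max(-1, 0) = 1
  height(5) = 1 + max(0, 1) = 2
  height(27) = 1 + max(-1, -1) = 0
  height(29) = 1 + max(0, -1) = 1
  height(47) = 1 + max(1, -1) = 2
  height(23) = 1 + max(2, 2) = 3
Height = 3


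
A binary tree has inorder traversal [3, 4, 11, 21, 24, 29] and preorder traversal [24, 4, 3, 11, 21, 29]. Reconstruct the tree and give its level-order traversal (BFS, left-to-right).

Inorder:  [3, 4, 11, 21, 24, 29]
Preorder: [24, 4, 3, 11, 21, 29]
Algorithm: preorder visits root first, so consume preorder in order;
for each root, split the current inorder slice at that value into
left-subtree inorder and right-subtree inorder, then recurse.
Recursive splits:
  root=24; inorder splits into left=[3, 4, 11, 21], right=[29]
  root=4; inorder splits into left=[3], right=[11, 21]
  root=3; inorder splits into left=[], right=[]
  root=11; inorder splits into left=[], right=[21]
  root=21; inorder splits into left=[], right=[]
  root=29; inorder splits into left=[], right=[]
Reconstructed level-order: [24, 4, 29, 3, 11, 21]


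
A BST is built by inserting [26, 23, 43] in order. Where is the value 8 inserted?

Starting tree (level order): [26, 23, 43]
Insertion path: 26 -> 23
Result: insert 8 as left child of 23
Final tree (level order): [26, 23, 43, 8]


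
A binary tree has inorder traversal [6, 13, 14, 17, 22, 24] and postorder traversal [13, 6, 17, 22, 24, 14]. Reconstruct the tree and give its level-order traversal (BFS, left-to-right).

Inorder:   [6, 13, 14, 17, 22, 24]
Postorder: [13, 6, 17, 22, 24, 14]
Algorithm: postorder visits root last, so walk postorder right-to-left;
each value is the root of the current inorder slice — split it at that
value, recurse on the right subtree first, then the left.
Recursive splits:
  root=14; inorder splits into left=[6, 13], right=[17, 22, 24]
  root=24; inorder splits into left=[17, 22], right=[]
  root=22; inorder splits into left=[17], right=[]
  root=17; inorder splits into left=[], right=[]
  root=6; inorder splits into left=[], right=[13]
  root=13; inorder splits into left=[], right=[]
Reconstructed level-order: [14, 6, 24, 13, 22, 17]


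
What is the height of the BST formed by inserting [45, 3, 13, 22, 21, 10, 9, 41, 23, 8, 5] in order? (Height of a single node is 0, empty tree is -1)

Insertion order: [45, 3, 13, 22, 21, 10, 9, 41, 23, 8, 5]
Tree (level-order array): [45, 3, None, None, 13, 10, 22, 9, None, 21, 41, 8, None, None, None, 23, None, 5]
Compute height bottom-up (empty subtree = -1):
  height(5) = 1 + max(-1, -1) = 0
  height(8) = 1 + max(0, -1) = 1
  height(9) = 1 + max(1, -1) = 2
  height(10) = 1 + max(2, -1) = 3
  height(21) = 1 + max(-1, -1) = 0
  height(23) = 1 + max(-1, -1) = 0
  height(41) = 1 + max(0, -1) = 1
  height(22) = 1 + max(0, 1) = 2
  height(13) = 1 + max(3, 2) = 4
  height(3) = 1 + max(-1, 4) = 5
  height(45) = 1 + max(5, -1) = 6
Height = 6


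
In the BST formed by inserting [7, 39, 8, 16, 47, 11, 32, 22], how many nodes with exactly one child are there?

Tree built from: [7, 39, 8, 16, 47, 11, 32, 22]
Tree (level-order array): [7, None, 39, 8, 47, None, 16, None, None, 11, 32, None, None, 22]
Rule: These are nodes with exactly 1 non-null child.
Per-node child counts:
  node 7: 1 child(ren)
  node 39: 2 child(ren)
  node 8: 1 child(ren)
  node 16: 2 child(ren)
  node 11: 0 child(ren)
  node 32: 1 child(ren)
  node 22: 0 child(ren)
  node 47: 0 child(ren)
Matching nodes: [7, 8, 32]
Count of nodes with exactly one child: 3


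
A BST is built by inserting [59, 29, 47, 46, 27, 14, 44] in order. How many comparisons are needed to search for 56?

Search path for 56: 59 -> 29 -> 47
Found: False
Comparisons: 3


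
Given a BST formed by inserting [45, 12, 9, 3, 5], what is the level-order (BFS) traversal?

Tree insertion order: [45, 12, 9, 3, 5]
Tree (level-order array): [45, 12, None, 9, None, 3, None, None, 5]
BFS from the root, enqueuing left then right child of each popped node:
  queue [45] -> pop 45, enqueue [12], visited so far: [45]
  queue [12] -> pop 12, enqueue [9], visited so far: [45, 12]
  queue [9] -> pop 9, enqueue [3], visited so far: [45, 12, 9]
  queue [3] -> pop 3, enqueue [5], visited so far: [45, 12, 9, 3]
  queue [5] -> pop 5, enqueue [none], visited so far: [45, 12, 9, 3, 5]
Result: [45, 12, 9, 3, 5]


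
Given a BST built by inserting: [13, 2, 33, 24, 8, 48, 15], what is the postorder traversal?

Tree insertion order: [13, 2, 33, 24, 8, 48, 15]
Tree (level-order array): [13, 2, 33, None, 8, 24, 48, None, None, 15]
Postorder traversal: [8, 2, 15, 24, 48, 33, 13]


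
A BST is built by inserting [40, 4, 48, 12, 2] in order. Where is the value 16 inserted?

Starting tree (level order): [40, 4, 48, 2, 12]
Insertion path: 40 -> 4 -> 12
Result: insert 16 as right child of 12
Final tree (level order): [40, 4, 48, 2, 12, None, None, None, None, None, 16]


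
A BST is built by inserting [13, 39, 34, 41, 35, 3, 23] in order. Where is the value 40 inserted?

Starting tree (level order): [13, 3, 39, None, None, 34, 41, 23, 35]
Insertion path: 13 -> 39 -> 41
Result: insert 40 as left child of 41
Final tree (level order): [13, 3, 39, None, None, 34, 41, 23, 35, 40]


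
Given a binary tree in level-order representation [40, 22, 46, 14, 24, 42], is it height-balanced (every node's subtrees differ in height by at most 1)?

Tree (level-order array): [40, 22, 46, 14, 24, 42]
Definition: a tree is height-balanced if, at every node, |h(left) - h(right)| <= 1 (empty subtree has height -1).
Bottom-up per-node check:
  node 14: h_left=-1, h_right=-1, diff=0 [OK], height=0
  node 24: h_left=-1, h_right=-1, diff=0 [OK], height=0
  node 22: h_left=0, h_right=0, diff=0 [OK], height=1
  node 42: h_left=-1, h_right=-1, diff=0 [OK], height=0
  node 46: h_left=0, h_right=-1, diff=1 [OK], height=1
  node 40: h_left=1, h_right=1, diff=0 [OK], height=2
All nodes satisfy the balance condition.
Result: Balanced


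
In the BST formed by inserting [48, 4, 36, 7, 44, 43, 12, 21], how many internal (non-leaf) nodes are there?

Tree built from: [48, 4, 36, 7, 44, 43, 12, 21]
Tree (level-order array): [48, 4, None, None, 36, 7, 44, None, 12, 43, None, None, 21]
Rule: An internal node has at least one child.
Per-node child counts:
  node 48: 1 child(ren)
  node 4: 1 child(ren)
  node 36: 2 child(ren)
  node 7: 1 child(ren)
  node 12: 1 child(ren)
  node 21: 0 child(ren)
  node 44: 1 child(ren)
  node 43: 0 child(ren)
Matching nodes: [48, 4, 36, 7, 12, 44]
Count of internal (non-leaf) nodes: 6


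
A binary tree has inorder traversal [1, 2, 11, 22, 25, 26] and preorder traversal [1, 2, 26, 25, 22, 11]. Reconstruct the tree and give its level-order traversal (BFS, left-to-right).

Inorder:  [1, 2, 11, 22, 25, 26]
Preorder: [1, 2, 26, 25, 22, 11]
Algorithm: preorder visits root first, so consume preorder in order;
for each root, split the current inorder slice at that value into
left-subtree inorder and right-subtree inorder, then recurse.
Recursive splits:
  root=1; inorder splits into left=[], right=[2, 11, 22, 25, 26]
  root=2; inorder splits into left=[], right=[11, 22, 25, 26]
  root=26; inorder splits into left=[11, 22, 25], right=[]
  root=25; inorder splits into left=[11, 22], right=[]
  root=22; inorder splits into left=[11], right=[]
  root=11; inorder splits into left=[], right=[]
Reconstructed level-order: [1, 2, 26, 25, 22, 11]


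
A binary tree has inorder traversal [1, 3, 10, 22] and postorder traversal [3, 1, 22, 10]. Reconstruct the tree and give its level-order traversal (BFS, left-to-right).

Inorder:   [1, 3, 10, 22]
Postorder: [3, 1, 22, 10]
Algorithm: postorder visits root last, so walk postorder right-to-left;
each value is the root of the current inorder slice — split it at that
value, recurse on the right subtree first, then the left.
Recursive splits:
  root=10; inorder splits into left=[1, 3], right=[22]
  root=22; inorder splits into left=[], right=[]
  root=1; inorder splits into left=[], right=[3]
  root=3; inorder splits into left=[], right=[]
Reconstructed level-order: [10, 1, 22, 3]


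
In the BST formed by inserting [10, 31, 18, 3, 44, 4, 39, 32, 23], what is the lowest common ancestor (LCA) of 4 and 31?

Tree insertion order: [10, 31, 18, 3, 44, 4, 39, 32, 23]
Tree (level-order array): [10, 3, 31, None, 4, 18, 44, None, None, None, 23, 39, None, None, None, 32]
In a BST, the LCA of p=4, q=31 is the first node v on the
root-to-leaf path with p <= v <= q (go left if both < v, right if both > v).
Walk from root:
  at 10: 4 <= 10 <= 31, this is the LCA
LCA = 10


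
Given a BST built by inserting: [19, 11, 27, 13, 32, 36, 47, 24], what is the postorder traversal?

Tree insertion order: [19, 11, 27, 13, 32, 36, 47, 24]
Tree (level-order array): [19, 11, 27, None, 13, 24, 32, None, None, None, None, None, 36, None, 47]
Postorder traversal: [13, 11, 24, 47, 36, 32, 27, 19]


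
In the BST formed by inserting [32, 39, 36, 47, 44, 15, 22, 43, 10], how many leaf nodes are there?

Tree built from: [32, 39, 36, 47, 44, 15, 22, 43, 10]
Tree (level-order array): [32, 15, 39, 10, 22, 36, 47, None, None, None, None, None, None, 44, None, 43]
Rule: A leaf has 0 children.
Per-node child counts:
  node 32: 2 child(ren)
  node 15: 2 child(ren)
  node 10: 0 child(ren)
  node 22: 0 child(ren)
  node 39: 2 child(ren)
  node 36: 0 child(ren)
  node 47: 1 child(ren)
  node 44: 1 child(ren)
  node 43: 0 child(ren)
Matching nodes: [10, 22, 36, 43]
Count of leaf nodes: 4


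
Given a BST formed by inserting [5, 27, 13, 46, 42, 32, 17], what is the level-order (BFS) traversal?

Tree insertion order: [5, 27, 13, 46, 42, 32, 17]
Tree (level-order array): [5, None, 27, 13, 46, None, 17, 42, None, None, None, 32]
BFS from the root, enqueuing left then right child of each popped node:
  queue [5] -> pop 5, enqueue [27], visited so far: [5]
  queue [27] -> pop 27, enqueue [13, 46], visited so far: [5, 27]
  queue [13, 46] -> pop 13, enqueue [17], visited so far: [5, 27, 13]
  queue [46, 17] -> pop 46, enqueue [42], visited so far: [5, 27, 13, 46]
  queue [17, 42] -> pop 17, enqueue [none], visited so far: [5, 27, 13, 46, 17]
  queue [42] -> pop 42, enqueue [32], visited so far: [5, 27, 13, 46, 17, 42]
  queue [32] -> pop 32, enqueue [none], visited so far: [5, 27, 13, 46, 17, 42, 32]
Result: [5, 27, 13, 46, 17, 42, 32]


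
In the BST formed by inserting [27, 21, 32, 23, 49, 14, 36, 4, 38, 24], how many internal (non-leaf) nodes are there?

Tree built from: [27, 21, 32, 23, 49, 14, 36, 4, 38, 24]
Tree (level-order array): [27, 21, 32, 14, 23, None, 49, 4, None, None, 24, 36, None, None, None, None, None, None, 38]
Rule: An internal node has at least one child.
Per-node child counts:
  node 27: 2 child(ren)
  node 21: 2 child(ren)
  node 14: 1 child(ren)
  node 4: 0 child(ren)
  node 23: 1 child(ren)
  node 24: 0 child(ren)
  node 32: 1 child(ren)
  node 49: 1 child(ren)
  node 36: 1 child(ren)
  node 38: 0 child(ren)
Matching nodes: [27, 21, 14, 23, 32, 49, 36]
Count of internal (non-leaf) nodes: 7


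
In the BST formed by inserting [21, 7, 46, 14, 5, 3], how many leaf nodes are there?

Tree built from: [21, 7, 46, 14, 5, 3]
Tree (level-order array): [21, 7, 46, 5, 14, None, None, 3]
Rule: A leaf has 0 children.
Per-node child counts:
  node 21: 2 child(ren)
  node 7: 2 child(ren)
  node 5: 1 child(ren)
  node 3: 0 child(ren)
  node 14: 0 child(ren)
  node 46: 0 child(ren)
Matching nodes: [3, 14, 46]
Count of leaf nodes: 3
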